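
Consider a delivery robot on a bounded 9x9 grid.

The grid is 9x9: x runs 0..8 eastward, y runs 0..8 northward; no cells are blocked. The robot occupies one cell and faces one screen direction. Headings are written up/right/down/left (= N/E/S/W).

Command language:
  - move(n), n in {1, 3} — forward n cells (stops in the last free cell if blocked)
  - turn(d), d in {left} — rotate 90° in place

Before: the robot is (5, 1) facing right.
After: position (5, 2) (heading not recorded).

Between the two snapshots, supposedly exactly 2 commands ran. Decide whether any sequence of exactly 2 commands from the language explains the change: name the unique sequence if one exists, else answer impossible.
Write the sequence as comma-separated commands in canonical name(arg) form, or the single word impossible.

key: order matters: swapping turn(left) and move(1) lands elsewhere
t0: (5, 1) facing right
t=1 turn(left) ⇒ (5, 1) facing up
t=2 move(1) ⇒ (5, 2) facing up
uniquely the one of 9 2-step routes that fits.

turn(left), move(1)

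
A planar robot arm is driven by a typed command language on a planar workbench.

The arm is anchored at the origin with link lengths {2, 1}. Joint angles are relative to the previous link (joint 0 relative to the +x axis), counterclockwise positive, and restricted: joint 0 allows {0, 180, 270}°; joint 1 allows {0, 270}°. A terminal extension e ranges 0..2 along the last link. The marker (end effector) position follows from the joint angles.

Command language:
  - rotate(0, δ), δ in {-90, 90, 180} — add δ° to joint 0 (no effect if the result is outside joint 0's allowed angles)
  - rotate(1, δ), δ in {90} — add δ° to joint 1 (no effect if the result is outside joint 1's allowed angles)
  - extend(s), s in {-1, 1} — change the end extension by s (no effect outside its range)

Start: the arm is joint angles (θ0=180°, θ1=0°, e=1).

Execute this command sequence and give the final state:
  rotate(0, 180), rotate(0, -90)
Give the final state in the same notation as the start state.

from: joint angles (θ0=180°, θ1=0°, e=1)
t=1 rotate(0, 180) ⇒ joint angles (θ0=0°, θ1=0°, e=1)
t=2 rotate(0, -90) ⇒ joint angles (θ0=270°, θ1=0°, e=1)

joint angles (θ0=270°, θ1=0°, e=1)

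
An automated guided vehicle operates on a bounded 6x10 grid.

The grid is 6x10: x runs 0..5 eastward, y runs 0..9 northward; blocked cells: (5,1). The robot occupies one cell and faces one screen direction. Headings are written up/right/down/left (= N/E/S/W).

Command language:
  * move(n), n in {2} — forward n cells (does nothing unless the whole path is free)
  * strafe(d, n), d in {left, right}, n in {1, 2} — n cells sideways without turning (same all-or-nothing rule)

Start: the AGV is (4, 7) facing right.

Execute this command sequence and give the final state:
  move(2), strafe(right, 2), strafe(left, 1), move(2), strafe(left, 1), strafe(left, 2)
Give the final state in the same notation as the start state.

initial: (4, 7) facing right
1. move(2) → (4, 7) facing right
2. strafe(right, 2) → (4, 5) facing right
3. strafe(left, 1) → (4, 6) facing right
4. move(2) → (4, 6) facing right
5. strafe(left, 1) → (4, 7) facing right
6. strafe(left, 2) → (4, 9) facing right

(4, 9) facing right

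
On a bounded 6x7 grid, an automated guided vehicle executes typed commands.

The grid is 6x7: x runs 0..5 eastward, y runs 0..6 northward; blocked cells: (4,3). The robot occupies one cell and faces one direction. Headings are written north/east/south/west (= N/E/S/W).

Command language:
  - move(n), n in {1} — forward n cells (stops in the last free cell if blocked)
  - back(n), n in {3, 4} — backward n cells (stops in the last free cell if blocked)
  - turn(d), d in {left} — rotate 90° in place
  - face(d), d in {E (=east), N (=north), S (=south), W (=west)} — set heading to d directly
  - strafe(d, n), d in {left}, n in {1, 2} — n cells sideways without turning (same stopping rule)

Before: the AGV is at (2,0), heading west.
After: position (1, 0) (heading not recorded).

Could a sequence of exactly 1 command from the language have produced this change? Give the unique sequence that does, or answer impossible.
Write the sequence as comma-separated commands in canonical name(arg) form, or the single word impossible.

move(1)

initial: at (2,0), heading west
t=1 move(1) ⇒ at (1,0), heading west
all 10 alternatives checked — unique.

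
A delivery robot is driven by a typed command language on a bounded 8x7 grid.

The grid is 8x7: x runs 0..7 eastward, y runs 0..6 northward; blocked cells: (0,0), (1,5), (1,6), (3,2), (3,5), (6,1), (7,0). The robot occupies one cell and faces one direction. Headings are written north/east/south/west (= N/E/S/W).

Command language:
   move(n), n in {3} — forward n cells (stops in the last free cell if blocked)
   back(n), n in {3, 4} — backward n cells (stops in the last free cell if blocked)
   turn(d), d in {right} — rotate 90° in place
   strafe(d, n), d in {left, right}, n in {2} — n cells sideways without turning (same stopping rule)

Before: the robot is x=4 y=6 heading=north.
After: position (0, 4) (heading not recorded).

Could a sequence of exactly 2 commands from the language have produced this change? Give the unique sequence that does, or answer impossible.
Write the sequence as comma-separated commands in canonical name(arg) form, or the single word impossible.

checked all 2-command options: none fits.

impossible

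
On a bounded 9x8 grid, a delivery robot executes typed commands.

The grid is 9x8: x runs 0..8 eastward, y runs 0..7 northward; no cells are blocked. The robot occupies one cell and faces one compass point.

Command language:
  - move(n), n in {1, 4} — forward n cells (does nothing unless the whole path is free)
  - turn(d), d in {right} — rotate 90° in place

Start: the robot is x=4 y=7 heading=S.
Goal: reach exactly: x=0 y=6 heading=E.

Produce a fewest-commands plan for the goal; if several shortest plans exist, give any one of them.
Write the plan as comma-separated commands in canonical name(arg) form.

move(1), turn(right), move(4), turn(right), turn(right)

initial: x=4 y=7 heading=S
[1] after move(1): x=4 y=6 heading=S
[2] after turn(right): x=4 y=6 heading=W
[3] after move(4): x=0 y=6 heading=W
[4] after turn(right): x=0 y=6 heading=N
[5] after turn(right): x=0 y=6 heading=E
nothing shorter than 5 reaches the goal.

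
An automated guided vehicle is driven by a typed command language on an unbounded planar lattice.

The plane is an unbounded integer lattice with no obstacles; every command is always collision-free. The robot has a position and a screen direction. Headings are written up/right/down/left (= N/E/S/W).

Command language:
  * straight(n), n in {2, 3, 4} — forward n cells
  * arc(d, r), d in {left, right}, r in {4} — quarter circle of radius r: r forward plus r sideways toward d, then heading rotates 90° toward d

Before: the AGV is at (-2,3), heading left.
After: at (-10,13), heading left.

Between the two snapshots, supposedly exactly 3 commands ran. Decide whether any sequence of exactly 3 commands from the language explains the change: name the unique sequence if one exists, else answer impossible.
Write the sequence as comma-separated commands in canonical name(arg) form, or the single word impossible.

arc(right, 4), straight(2), arc(left, 4)

key: still facing W at the end — net rotation zero over 3 steps
t0: at (-2,3), heading left
1. arc(right, 4) → at (-6,7), heading up
2. straight(2) → at (-6,9), heading up
3. arc(left, 4) → at (-10,13), heading left
no rival 3-sequence matches.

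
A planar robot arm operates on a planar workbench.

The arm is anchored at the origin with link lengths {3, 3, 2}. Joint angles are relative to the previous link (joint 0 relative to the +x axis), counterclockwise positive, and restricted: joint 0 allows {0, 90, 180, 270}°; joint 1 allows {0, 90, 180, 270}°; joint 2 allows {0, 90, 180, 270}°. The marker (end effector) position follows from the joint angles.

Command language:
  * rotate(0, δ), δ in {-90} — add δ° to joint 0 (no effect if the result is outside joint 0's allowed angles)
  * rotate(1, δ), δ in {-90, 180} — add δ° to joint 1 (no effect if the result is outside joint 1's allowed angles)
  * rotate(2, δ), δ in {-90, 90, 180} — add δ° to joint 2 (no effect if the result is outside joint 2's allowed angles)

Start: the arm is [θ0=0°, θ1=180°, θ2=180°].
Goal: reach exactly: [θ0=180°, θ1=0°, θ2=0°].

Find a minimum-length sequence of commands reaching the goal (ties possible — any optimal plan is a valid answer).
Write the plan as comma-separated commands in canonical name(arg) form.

rotate(2, 180), rotate(1, 180), rotate(0, -90), rotate(0, -90)

t0: [θ0=0°, θ1=180°, θ2=180°]
[1] after rotate(2, 180): [θ0=0°, θ1=180°, θ2=0°]
[2] after rotate(1, 180): [θ0=0°, θ1=0°, θ2=0°]
[3] after rotate(0, -90): [θ0=270°, θ1=0°, θ2=0°]
[4] after rotate(0, -90): [θ0=180°, θ1=0°, θ2=0°]
no 3-step plan works, so 4 is optimal.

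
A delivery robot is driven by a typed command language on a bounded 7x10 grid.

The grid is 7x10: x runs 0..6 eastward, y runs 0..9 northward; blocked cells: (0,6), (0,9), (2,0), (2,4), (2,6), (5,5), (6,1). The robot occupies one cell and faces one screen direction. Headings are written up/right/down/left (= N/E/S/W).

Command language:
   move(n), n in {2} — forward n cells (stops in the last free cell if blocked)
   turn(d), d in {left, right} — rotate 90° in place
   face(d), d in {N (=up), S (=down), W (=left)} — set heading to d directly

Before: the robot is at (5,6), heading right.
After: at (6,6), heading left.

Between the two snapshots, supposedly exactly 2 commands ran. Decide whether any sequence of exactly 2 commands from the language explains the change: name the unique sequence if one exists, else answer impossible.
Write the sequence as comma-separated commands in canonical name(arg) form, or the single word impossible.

move(2), face(W)

key: move(2) runs into the grid edge before its full distance
start: at (5,6), heading right
[1] after move(2): at (6,6), heading right
[2] after face(W): at (6,6), heading left
no rival 2-sequence matches.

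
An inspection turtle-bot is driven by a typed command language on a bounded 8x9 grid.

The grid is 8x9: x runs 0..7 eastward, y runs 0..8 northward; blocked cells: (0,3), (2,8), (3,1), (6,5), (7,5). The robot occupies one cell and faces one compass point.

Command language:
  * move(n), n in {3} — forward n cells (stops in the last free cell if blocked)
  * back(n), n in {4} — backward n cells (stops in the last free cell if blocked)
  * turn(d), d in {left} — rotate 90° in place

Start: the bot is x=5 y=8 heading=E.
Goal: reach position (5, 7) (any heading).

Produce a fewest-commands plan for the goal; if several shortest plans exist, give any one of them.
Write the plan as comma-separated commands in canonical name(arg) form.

turn(left), back(4), move(3)

t0: x=5 y=8 heading=E
1. turn(left) → x=5 y=8 heading=N
2. back(4) → x=5 y=4 heading=N
3. move(3) → x=5 y=7 heading=N
no 2-step plan works, so 3 is optimal.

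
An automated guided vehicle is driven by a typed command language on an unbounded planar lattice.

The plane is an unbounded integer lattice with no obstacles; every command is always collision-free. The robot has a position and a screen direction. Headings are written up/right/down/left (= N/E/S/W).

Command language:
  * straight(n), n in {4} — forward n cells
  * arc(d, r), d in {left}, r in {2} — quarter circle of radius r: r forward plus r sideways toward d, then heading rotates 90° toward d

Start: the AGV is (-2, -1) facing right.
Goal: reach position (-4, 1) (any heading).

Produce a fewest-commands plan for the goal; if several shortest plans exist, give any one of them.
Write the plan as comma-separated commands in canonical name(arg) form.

start: (-2, -1) facing right
step 1 (arc(left, 2)): (0, 1) facing up
step 2 (arc(left, 2)): (-2, 3) facing left
step 3 (arc(left, 2)): (-4, 1) facing down
shorter routes all fall short; 3 is best.

arc(left, 2), arc(left, 2), arc(left, 2)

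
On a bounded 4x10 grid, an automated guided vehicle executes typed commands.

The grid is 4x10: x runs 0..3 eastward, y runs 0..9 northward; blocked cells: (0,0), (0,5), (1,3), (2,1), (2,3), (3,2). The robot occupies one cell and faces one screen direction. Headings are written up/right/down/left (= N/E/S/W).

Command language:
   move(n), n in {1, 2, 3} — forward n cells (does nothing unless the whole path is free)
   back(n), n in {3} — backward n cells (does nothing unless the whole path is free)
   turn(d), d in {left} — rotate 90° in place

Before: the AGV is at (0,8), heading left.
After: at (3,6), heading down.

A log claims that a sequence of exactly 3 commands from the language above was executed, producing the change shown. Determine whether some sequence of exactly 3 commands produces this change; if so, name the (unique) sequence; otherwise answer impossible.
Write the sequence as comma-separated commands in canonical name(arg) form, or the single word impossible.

back(3), turn(left), move(2)

key: order matters: swapping back(3) and move(2) lands elsewhere
start: at (0,8), heading left
1. back(3) → at (3,8), heading left
2. turn(left) → at (3,8), heading down
3. move(2) → at (3,6), heading down
no other 3-command option fits: unique.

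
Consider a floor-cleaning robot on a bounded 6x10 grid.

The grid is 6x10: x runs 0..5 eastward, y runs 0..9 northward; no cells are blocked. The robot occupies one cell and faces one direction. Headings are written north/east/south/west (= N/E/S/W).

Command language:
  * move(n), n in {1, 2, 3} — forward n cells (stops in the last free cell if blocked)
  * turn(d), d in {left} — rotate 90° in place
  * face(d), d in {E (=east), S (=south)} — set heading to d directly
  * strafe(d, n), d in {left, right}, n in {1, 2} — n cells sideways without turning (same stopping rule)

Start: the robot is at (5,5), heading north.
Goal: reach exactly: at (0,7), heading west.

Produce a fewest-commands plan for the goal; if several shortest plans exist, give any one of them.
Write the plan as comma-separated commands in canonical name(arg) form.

strafe(left, 2), move(2), turn(left), move(3)

initial: at (5,5), heading north
[1] after strafe(left, 2): at (3,5), heading north
[2] after move(2): at (3,7), heading north
[3] after turn(left): at (3,7), heading west
[4] after move(3): at (0,7), heading west
no 3-step plan works, so 4 is optimal.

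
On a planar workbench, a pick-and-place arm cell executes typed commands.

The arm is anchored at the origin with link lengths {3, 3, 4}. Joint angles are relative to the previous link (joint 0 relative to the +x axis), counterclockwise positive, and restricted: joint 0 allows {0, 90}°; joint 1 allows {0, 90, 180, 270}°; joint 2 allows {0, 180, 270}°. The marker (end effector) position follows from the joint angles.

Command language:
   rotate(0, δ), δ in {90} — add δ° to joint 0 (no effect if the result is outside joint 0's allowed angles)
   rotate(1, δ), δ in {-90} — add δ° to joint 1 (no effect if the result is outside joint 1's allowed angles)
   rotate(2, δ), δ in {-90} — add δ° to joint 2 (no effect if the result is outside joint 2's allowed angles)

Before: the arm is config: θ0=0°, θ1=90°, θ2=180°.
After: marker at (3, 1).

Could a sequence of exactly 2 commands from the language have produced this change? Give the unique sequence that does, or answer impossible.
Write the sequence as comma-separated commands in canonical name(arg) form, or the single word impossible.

rotate(1, -90), rotate(1, -90)

t0: config: θ0=0°, θ1=90°, θ2=180°
1. rotate(1, -90) → config: θ0=0°, θ1=0°, θ2=180°
2. rotate(1, -90) → config: θ0=0°, θ1=270°, θ2=180°
uniquely the one of 9 2-step routes that fits.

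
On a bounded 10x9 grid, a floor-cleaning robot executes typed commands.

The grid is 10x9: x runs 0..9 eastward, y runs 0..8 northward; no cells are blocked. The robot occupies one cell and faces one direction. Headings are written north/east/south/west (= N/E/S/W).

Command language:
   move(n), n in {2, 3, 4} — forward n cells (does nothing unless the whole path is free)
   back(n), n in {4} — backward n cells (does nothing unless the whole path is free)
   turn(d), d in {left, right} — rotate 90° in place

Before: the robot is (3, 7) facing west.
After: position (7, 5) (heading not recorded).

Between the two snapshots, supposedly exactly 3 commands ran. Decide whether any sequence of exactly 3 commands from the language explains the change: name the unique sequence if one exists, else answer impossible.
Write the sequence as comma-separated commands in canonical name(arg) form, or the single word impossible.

key: order matters: swapping back(4) and move(2) lands elsewhere
t0: (3, 7) facing west
[1] after back(4): (7, 7) facing west
[2] after turn(left): (7, 7) facing south
[3] after move(2): (7, 5) facing south
all 216 alternatives checked — unique.

back(4), turn(left), move(2)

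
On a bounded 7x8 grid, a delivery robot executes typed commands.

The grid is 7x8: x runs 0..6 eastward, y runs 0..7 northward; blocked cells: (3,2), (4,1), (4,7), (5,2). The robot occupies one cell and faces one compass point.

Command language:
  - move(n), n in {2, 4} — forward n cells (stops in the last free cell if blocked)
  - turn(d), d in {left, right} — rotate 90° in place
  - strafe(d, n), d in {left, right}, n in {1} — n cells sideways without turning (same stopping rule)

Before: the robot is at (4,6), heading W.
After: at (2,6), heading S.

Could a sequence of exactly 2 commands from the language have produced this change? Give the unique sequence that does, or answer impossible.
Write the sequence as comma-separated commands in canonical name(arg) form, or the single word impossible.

key: position moved to (2,6) AND the heading swung to S — translation plus rotation needed
start: at (4,6), heading W
t=1 move(2) ⇒ at (2,6), heading W
t=2 turn(left) ⇒ at (2,6), heading S
uniquely the one of 36 2-step routes that fits.

move(2), turn(left)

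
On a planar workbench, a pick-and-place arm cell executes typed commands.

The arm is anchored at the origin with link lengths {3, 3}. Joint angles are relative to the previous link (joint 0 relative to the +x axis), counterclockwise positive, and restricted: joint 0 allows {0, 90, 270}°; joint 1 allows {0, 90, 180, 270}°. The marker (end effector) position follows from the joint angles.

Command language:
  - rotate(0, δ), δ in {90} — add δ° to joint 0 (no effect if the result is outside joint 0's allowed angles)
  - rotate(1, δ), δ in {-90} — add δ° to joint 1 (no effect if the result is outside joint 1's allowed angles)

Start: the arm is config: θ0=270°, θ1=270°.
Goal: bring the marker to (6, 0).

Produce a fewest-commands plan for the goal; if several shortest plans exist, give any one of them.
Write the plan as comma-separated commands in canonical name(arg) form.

rotate(1, -90), rotate(1, -90), rotate(1, -90), rotate(0, 90)

from: config: θ0=270°, θ1=270°
[1] after rotate(1, -90): config: θ0=270°, θ1=180°
[2] after rotate(1, -90): config: θ0=270°, θ1=90°
[3] after rotate(1, -90): config: θ0=270°, θ1=0°
[4] after rotate(0, 90): config: θ0=0°, θ1=0°
minimal: 4 command(s), checked below 4.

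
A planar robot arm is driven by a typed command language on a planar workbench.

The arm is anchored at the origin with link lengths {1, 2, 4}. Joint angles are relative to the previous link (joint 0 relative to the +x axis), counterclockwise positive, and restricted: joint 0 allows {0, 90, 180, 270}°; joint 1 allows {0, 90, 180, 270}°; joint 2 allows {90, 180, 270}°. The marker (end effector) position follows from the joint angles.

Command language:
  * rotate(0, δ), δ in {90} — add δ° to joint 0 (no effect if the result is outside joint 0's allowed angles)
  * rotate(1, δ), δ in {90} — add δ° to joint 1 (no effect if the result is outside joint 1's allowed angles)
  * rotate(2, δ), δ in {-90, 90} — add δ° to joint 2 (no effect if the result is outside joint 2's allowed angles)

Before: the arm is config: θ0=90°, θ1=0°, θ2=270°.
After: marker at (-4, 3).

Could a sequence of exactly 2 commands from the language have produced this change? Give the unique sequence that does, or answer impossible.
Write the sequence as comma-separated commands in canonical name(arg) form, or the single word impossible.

t0: config: θ0=90°, θ1=0°, θ2=270°
1. rotate(2, -90) → config: θ0=90°, θ1=0°, θ2=180°
2. rotate(2, -90) → config: θ0=90°, θ1=0°, θ2=90°
uniquely the one of 16 2-step routes that fits.

rotate(2, -90), rotate(2, -90)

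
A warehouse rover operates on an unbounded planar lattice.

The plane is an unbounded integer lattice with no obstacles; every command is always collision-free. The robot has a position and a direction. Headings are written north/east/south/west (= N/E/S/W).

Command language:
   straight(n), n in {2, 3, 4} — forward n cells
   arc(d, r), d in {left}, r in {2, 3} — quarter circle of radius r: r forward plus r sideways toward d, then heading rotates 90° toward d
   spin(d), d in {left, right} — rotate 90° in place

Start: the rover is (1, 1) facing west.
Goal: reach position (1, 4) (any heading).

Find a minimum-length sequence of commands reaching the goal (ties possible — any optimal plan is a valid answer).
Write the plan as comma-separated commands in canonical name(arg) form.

spin(right), straight(3)

from: (1, 1) facing west
step 1 (spin(right)): (1, 1) facing north
step 2 (straight(3)): (1, 4) facing north
no 1-step plan works, so 2 is optimal.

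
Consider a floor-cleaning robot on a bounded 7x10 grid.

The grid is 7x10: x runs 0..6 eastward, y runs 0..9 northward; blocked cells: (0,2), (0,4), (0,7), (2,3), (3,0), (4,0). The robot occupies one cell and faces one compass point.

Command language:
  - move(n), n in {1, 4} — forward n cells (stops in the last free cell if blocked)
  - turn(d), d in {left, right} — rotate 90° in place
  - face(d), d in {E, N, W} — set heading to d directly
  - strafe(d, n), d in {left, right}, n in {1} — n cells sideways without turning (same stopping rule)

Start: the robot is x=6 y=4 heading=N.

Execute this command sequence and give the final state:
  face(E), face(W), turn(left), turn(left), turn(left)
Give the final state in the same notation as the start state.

t0: x=6 y=4 heading=N
[1] after face(E): x=6 y=4 heading=E
[2] after face(W): x=6 y=4 heading=W
[3] after turn(left): x=6 y=4 heading=S
[4] after turn(left): x=6 y=4 heading=E
[5] after turn(left): x=6 y=4 heading=N

x=6 y=4 heading=N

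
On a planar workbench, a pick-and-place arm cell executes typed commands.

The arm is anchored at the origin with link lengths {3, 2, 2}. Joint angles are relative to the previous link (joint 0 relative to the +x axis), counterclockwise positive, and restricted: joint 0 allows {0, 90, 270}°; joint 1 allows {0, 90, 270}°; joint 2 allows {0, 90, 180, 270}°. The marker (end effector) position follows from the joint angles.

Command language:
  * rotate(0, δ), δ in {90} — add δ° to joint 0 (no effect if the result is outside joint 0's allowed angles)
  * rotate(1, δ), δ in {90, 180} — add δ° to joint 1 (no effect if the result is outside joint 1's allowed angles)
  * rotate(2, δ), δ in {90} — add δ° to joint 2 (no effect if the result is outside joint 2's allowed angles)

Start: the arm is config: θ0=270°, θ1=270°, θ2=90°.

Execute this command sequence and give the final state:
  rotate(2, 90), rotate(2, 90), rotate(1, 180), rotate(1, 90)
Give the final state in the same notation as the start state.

initial: config: θ0=270°, θ1=270°, θ2=90°
t=1 rotate(2, 90) ⇒ config: θ0=270°, θ1=270°, θ2=180°
t=2 rotate(2, 90) ⇒ config: θ0=270°, θ1=270°, θ2=270°
t=3 rotate(1, 180) ⇒ config: θ0=270°, θ1=90°, θ2=270°
t=4 rotate(1, 90) ⇒ config: θ0=270°, θ1=90°, θ2=270°

config: θ0=270°, θ1=90°, θ2=270°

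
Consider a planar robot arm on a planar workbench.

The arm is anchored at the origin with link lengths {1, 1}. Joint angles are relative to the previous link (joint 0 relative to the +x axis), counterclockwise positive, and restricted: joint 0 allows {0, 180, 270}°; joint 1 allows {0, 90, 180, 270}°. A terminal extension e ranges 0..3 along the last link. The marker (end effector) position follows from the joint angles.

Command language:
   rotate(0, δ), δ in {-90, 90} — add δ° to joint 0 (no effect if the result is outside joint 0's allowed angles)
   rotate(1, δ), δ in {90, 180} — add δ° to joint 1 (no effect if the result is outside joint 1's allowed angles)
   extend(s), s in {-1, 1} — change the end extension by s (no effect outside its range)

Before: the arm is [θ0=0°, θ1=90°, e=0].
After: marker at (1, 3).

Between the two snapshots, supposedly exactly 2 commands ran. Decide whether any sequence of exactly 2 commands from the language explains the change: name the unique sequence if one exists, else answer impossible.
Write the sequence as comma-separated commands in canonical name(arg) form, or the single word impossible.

extend(1), extend(1)

t0: [θ0=0°, θ1=90°, e=0]
[1] after extend(1): [θ0=0°, θ1=90°, e=1]
[2] after extend(1): [θ0=0°, θ1=90°, e=2]
uniquely the one of 36 2-step routes that fits.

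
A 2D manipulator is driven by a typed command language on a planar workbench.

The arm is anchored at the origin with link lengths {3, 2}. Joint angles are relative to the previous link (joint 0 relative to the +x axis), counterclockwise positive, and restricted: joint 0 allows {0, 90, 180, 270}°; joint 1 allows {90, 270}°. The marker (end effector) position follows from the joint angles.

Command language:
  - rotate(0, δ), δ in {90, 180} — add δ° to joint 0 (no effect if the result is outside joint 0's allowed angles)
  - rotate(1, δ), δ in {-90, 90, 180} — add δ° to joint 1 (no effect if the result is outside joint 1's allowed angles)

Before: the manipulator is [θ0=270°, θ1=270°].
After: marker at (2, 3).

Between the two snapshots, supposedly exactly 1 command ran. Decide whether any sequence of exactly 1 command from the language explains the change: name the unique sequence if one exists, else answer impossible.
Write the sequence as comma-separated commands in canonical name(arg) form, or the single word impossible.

t0: [θ0=270°, θ1=270°]
step 1 (rotate(0, 180)): [θ0=90°, θ1=270°]
no rival 1-sequence matches.

rotate(0, 180)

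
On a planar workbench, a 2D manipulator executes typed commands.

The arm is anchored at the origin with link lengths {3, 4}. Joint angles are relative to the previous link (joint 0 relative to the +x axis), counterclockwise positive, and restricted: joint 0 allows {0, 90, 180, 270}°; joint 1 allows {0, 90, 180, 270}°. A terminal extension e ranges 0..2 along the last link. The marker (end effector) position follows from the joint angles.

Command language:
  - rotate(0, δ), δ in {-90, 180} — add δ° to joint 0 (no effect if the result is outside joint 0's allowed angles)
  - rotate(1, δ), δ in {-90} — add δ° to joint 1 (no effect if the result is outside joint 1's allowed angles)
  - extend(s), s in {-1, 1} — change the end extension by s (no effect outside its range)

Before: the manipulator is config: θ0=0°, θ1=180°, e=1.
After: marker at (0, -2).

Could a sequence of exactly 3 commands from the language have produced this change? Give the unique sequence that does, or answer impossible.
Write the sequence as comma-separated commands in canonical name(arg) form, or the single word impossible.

from: config: θ0=0°, θ1=180°, e=1
1. rotate(0, -90) → config: θ0=270°, θ1=180°, e=1
2. rotate(0, -90) → config: θ0=180°, θ1=180°, e=1
3. rotate(0, -90) → config: θ0=90°, θ1=180°, e=1
all 125 alternatives checked — unique.

rotate(0, -90), rotate(0, -90), rotate(0, -90)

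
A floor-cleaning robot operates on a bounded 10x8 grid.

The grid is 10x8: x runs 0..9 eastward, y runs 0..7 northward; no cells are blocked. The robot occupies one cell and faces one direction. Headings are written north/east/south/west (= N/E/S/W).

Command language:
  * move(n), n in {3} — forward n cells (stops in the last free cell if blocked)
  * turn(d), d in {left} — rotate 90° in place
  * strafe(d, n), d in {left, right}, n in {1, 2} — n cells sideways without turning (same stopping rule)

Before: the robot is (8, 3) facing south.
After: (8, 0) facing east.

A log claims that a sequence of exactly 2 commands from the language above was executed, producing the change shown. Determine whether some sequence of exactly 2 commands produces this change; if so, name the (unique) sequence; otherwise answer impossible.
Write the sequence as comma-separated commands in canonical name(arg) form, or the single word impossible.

key: order matters: swapping move(3) and turn(left) lands elsewhere
begin: (8, 3) facing south
1. move(3) → (8, 0) facing south
2. turn(left) → (8, 0) facing east
no other 2-command option fits: unique.

move(3), turn(left)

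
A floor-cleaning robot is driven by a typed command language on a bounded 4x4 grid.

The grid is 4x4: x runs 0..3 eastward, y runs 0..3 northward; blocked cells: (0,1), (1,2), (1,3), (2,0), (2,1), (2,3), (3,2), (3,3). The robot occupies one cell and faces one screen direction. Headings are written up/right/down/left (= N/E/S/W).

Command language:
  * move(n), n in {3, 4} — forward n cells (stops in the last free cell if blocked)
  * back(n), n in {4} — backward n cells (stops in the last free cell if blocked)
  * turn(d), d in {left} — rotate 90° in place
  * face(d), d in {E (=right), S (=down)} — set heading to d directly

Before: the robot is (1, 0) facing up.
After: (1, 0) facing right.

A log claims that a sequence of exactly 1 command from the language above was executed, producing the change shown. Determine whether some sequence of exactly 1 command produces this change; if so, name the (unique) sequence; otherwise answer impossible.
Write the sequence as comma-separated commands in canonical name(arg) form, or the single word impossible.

face(E)

key: parked at (1,0) the whole time — nothing moves the robot
from: (1, 0) facing up
t=1 face(E) ⇒ (1, 0) facing right
no rival 1-sequence matches.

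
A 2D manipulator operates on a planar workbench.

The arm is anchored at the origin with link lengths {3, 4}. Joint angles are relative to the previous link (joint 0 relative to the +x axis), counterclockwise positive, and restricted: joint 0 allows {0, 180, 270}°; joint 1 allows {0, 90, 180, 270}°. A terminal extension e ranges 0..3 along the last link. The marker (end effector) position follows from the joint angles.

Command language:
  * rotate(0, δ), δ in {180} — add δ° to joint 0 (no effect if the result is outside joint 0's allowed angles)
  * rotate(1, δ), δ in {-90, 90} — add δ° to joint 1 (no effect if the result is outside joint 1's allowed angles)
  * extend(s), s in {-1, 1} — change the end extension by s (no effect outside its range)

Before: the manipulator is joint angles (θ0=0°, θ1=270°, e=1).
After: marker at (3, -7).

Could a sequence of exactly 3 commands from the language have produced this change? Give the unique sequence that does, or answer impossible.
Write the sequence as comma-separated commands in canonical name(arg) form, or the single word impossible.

from: joint angles (θ0=0°, θ1=270°, e=1)
[1] after extend(1): joint angles (θ0=0°, θ1=270°, e=2)
[2] after extend(1): joint angles (θ0=0°, θ1=270°, e=3)
[3] after extend(1): joint angles (θ0=0°, θ1=270°, e=3)
no rival 3-sequence matches.

extend(1), extend(1), extend(1)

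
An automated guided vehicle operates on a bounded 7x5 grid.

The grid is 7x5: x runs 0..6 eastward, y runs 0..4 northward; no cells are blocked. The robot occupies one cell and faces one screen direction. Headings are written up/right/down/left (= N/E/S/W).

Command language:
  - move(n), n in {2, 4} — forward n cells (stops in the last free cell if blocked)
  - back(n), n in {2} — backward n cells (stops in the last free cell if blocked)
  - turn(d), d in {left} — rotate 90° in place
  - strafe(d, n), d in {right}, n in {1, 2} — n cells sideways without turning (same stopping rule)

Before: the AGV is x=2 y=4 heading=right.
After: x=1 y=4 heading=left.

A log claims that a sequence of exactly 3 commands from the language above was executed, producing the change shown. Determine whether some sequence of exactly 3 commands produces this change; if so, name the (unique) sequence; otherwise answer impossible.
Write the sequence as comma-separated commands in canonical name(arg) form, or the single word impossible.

no 3-step route produces this change.

impossible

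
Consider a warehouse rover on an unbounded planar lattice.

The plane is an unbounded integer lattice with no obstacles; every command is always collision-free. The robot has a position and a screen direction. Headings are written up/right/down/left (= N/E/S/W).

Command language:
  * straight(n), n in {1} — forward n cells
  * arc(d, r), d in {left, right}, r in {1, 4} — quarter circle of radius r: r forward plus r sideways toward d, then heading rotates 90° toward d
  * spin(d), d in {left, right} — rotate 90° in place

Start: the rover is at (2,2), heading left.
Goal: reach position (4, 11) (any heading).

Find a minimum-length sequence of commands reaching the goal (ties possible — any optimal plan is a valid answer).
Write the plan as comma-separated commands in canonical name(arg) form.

arc(right, 4), arc(right, 1), straight(1), arc(left, 4)

start: at (2,2), heading left
1. arc(right, 4) → at (-2,6), heading up
2. arc(right, 1) → at (-1,7), heading right
3. straight(1) → at (0,7), heading right
4. arc(left, 4) → at (4,11), heading up
shorter routes all fall short; 4 is best.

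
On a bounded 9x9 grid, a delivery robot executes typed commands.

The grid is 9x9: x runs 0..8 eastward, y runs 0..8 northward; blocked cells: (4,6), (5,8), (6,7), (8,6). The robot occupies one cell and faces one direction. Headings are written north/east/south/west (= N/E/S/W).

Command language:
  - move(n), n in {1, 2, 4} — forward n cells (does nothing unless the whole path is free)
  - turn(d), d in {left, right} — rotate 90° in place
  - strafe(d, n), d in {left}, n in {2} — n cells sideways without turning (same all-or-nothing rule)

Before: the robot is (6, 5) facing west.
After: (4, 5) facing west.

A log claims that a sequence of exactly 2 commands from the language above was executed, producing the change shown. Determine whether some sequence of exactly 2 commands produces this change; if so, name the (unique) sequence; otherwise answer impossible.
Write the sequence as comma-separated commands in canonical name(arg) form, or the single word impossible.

key: heading stays W — no command in the sequence turns
begin: (6, 5) facing west
[1] after move(1): (5, 5) facing west
[2] after move(1): (4, 5) facing west
all 36 alternatives checked — unique.

move(1), move(1)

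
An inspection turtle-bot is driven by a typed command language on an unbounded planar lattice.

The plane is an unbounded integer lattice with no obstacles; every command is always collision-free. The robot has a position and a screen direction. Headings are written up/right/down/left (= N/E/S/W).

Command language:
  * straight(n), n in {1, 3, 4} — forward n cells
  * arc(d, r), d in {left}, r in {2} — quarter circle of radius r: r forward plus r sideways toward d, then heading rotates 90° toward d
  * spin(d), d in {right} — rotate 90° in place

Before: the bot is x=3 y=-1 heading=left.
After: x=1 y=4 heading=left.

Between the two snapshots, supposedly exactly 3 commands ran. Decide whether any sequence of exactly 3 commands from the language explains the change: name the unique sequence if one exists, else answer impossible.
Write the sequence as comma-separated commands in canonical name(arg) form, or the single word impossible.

key: heading stays W — rotations cancel among the 3 commands
begin: x=3 y=-1 heading=left
t=1 spin(right) ⇒ x=3 y=-1 heading=up
t=2 straight(3) ⇒ x=3 y=2 heading=up
t=3 arc(left, 2) ⇒ x=1 y=4 heading=left
no other 3-command option fits: unique.

spin(right), straight(3), arc(left, 2)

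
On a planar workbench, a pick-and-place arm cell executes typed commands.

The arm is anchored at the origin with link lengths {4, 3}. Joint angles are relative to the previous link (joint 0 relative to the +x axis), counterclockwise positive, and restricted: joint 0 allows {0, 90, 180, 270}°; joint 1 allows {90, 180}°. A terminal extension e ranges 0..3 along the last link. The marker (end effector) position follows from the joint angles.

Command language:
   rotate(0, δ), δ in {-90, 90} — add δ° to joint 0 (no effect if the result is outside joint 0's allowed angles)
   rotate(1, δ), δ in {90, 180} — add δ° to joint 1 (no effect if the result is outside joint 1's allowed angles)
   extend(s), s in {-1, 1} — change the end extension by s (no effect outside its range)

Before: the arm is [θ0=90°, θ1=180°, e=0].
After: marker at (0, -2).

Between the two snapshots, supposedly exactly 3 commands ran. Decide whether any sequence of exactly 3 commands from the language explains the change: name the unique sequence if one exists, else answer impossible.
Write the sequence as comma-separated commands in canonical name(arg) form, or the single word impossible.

extend(1), extend(1), extend(1)

start: [θ0=90°, θ1=180°, e=0]
t=1 extend(1) ⇒ [θ0=90°, θ1=180°, e=1]
t=2 extend(1) ⇒ [θ0=90°, θ1=180°, e=2]
t=3 extend(1) ⇒ [θ0=90°, θ1=180°, e=3]
all 216 alternatives checked — unique.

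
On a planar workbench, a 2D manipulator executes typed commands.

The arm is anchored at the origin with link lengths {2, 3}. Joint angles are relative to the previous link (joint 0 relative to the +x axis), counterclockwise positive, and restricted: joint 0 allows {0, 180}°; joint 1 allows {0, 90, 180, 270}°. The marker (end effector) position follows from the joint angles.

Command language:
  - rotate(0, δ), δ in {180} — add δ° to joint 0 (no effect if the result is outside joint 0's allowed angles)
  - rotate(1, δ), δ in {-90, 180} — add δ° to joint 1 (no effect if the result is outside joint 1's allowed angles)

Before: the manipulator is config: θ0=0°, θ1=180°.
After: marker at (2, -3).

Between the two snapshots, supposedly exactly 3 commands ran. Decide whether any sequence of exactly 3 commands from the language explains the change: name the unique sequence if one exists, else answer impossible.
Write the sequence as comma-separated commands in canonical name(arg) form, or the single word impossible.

start: config: θ0=0°, θ1=180°
t=1 rotate(1, -90) ⇒ config: θ0=0°, θ1=90°
t=2 rotate(1, -90) ⇒ config: θ0=0°, θ1=0°
t=3 rotate(1, -90) ⇒ config: θ0=0°, θ1=270°
no other 3-command option fits: unique.

rotate(1, -90), rotate(1, -90), rotate(1, -90)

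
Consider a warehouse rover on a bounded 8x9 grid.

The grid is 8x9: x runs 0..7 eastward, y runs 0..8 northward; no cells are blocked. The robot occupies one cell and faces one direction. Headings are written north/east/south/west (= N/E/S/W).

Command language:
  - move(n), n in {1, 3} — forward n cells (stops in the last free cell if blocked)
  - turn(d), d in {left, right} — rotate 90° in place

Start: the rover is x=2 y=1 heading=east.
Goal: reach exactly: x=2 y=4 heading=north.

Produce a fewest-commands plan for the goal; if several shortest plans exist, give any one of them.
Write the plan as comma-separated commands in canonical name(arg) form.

start: x=2 y=1 heading=east
t=1 turn(left) ⇒ x=2 y=1 heading=north
t=2 move(3) ⇒ x=2 y=4 heading=north
minimal: 2 command(s), checked below 2.

turn(left), move(3)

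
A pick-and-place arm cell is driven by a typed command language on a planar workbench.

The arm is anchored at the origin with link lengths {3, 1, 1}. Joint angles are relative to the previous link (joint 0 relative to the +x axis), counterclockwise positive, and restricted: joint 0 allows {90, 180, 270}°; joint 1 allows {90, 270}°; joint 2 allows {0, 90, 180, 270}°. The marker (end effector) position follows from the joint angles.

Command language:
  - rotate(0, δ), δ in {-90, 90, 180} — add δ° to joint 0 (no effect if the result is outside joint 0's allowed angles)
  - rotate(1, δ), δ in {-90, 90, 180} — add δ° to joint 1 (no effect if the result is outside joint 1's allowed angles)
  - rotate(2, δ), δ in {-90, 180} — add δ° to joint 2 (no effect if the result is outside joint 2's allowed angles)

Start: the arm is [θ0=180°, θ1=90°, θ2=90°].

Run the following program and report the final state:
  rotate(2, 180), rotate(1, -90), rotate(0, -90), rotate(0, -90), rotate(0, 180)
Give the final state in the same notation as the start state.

begin: [θ0=180°, θ1=90°, θ2=90°]
[1] after rotate(2, 180): [θ0=180°, θ1=90°, θ2=270°]
[2] after rotate(1, -90): [θ0=180°, θ1=90°, θ2=270°]
[3] after rotate(0, -90): [θ0=90°, θ1=90°, θ2=270°]
[4] after rotate(0, -90): [θ0=90°, θ1=90°, θ2=270°]
[5] after rotate(0, 180): [θ0=270°, θ1=90°, θ2=270°]

[θ0=270°, θ1=90°, θ2=270°]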